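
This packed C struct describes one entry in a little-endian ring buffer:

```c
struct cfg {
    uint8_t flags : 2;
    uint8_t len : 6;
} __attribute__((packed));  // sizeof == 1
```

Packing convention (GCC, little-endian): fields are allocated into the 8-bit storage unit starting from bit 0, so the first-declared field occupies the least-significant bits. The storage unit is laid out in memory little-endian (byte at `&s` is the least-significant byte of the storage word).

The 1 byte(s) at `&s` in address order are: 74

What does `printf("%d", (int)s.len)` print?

29

[0]=0x74 (little-endian) → word 0x74
flags:2 @ bit 0 → (0x74>>0)&0x3 = 0x0
len:6 @ bit 2 → (0x74>>2)&0x3f = 0x1d  ←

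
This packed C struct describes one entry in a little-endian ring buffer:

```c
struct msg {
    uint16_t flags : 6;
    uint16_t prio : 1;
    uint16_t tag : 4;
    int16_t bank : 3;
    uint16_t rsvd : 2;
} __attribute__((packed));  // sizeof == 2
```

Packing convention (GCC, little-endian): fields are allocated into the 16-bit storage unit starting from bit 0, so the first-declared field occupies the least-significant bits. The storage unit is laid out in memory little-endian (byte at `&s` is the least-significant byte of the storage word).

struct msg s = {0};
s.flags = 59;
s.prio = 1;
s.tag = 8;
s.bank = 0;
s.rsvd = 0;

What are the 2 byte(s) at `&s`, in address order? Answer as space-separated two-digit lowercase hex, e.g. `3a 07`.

7b 04

[0+:6] flags=59 & 0x3f = 0x3b; word=0x003b
[6+:1] prio=1 & 0x1 = 0x1; word=0x007b
[7+:4] tag=8 & 0xf = 0x8; word=0x047b
[11+:3] bank=0 & 0x7 = 0x0; word=0x047b
[14+:2] rsvd=0 & 0x3 = 0x0; word=0x047b
word = 0x047b → little-endian bytes:
  [0]=0x7b  [1]=0x04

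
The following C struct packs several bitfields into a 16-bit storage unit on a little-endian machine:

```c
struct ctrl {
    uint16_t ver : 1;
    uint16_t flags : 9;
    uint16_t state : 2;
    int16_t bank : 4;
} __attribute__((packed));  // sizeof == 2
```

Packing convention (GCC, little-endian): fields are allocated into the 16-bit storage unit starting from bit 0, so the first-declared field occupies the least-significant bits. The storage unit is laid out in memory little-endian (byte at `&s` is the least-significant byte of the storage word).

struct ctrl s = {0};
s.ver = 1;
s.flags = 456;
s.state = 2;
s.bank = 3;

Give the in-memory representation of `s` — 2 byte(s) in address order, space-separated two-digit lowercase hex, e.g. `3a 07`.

ver:1 = 1 → 0x1 << 0 → word 0x0001
flags:9 = 456 → 0x1c8 << 1 → word 0x0391
state:2 = 2 → 0x2 << 10 → word 0x0b91
bank:4 = 3 → 0x3 << 12 → word 0x3b91
word = 0x3b91 → little-endian bytes:
  [0]=0x91  [1]=0x3b

91 3b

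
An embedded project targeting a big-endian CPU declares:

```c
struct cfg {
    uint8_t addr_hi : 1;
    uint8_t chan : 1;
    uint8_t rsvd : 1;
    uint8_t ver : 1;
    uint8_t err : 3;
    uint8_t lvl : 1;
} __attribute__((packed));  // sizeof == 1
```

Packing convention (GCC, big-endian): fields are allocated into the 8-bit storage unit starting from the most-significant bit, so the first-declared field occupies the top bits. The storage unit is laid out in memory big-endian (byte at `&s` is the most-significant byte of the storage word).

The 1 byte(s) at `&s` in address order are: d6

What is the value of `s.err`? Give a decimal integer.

[0]=0xd6 (big-endian) → word 0xd6
addr_hi:1 @ bit 7 → (0xd6>>7)&0x1 = 0x1
chan:1 @ bit 6 → (0xd6>>6)&0x1 = 0x1
rsvd:1 @ bit 5 → (0xd6>>5)&0x1 = 0x0
ver:1 @ bit 4 → (0xd6>>4)&0x1 = 0x1
err:3 @ bit 1 → (0xd6>>1)&0x7 = 0x3  ←
lvl:1 @ bit 0 → (0xd6>>0)&0x1 = 0x0

3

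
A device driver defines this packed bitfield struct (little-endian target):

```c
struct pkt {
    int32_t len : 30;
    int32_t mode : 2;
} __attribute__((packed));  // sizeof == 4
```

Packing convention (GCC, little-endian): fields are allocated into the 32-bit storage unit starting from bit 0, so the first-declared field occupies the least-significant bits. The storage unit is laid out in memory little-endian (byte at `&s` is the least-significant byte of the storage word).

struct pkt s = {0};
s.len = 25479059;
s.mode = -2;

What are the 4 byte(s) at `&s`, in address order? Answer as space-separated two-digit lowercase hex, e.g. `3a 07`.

len:30 = 25479059 → 0x184c793 << 0 → word 0x0184c793
mode:2 = -2 → 0x2 << 30 → word 0x8184c793
word = 0x8184c793 → little-endian bytes:
  [0]=0x93  [1]=0xc7  [2]=0x84  [3]=0x81

93 c7 84 81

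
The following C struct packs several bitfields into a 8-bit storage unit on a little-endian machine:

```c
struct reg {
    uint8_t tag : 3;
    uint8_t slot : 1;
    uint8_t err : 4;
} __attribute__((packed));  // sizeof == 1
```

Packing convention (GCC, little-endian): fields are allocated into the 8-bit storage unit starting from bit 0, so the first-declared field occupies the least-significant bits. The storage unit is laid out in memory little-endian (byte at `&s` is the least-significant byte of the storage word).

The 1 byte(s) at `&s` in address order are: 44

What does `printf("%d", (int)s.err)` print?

[0]=0x44 (little-endian) → word 0x44
tag:3 @ bit 0 → (0x44>>0)&0x7 = 0x4
slot:1 @ bit 3 → (0x44>>3)&0x1 = 0x0
err:4 @ bit 4 → (0x44>>4)&0xf = 0x4  ←

4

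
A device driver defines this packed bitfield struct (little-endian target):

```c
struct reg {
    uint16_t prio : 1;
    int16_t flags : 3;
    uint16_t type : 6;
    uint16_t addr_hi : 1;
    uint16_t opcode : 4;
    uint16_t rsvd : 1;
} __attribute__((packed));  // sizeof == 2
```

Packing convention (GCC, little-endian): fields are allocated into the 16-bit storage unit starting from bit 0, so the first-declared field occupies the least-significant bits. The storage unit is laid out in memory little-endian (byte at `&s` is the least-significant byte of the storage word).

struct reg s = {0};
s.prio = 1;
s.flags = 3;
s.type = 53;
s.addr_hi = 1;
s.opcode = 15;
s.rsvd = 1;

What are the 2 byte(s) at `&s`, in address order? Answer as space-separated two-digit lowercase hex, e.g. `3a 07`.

57 ff

[0+:1] prio=1 & 0x1 = 0x1; word=0x0001
[1+:3] flags=3 & 0x7 = 0x3; word=0x0007
[4+:6] type=53 & 0x3f = 0x35; word=0x0357
[10+:1] addr_hi=1 & 0x1 = 0x1; word=0x0757
[11+:4] opcode=15 & 0xf = 0xf; word=0x7f57
[15+:1] rsvd=1 & 0x1 = 0x1; word=0xff57
word = 0xff57 → little-endian bytes:
  [0]=0x57  [1]=0xff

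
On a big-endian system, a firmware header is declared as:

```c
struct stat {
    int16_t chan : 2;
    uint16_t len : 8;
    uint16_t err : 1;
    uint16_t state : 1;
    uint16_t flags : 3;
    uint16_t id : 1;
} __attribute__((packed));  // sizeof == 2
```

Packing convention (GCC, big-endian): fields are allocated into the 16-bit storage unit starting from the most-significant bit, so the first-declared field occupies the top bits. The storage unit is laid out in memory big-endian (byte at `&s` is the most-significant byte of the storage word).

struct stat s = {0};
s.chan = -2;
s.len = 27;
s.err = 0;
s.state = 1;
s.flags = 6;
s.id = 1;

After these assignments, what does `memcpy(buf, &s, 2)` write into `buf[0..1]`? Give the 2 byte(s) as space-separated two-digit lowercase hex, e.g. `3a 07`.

[14+:2] chan=-2 & 0x3 = 0x2; word=0x8000
[6+:8] len=27 & 0xff = 0x1b; word=0x86c0
[5+:1] err=0 & 0x1 = 0x0; word=0x86c0
[4+:1] state=1 & 0x1 = 0x1; word=0x86d0
[1+:3] flags=6 & 0x7 = 0x6; word=0x86dc
[0+:1] id=1 & 0x1 = 0x1; word=0x86dd
word = 0x86dd → big-endian bytes:
  [0]=0x86  [1]=0xdd

86 dd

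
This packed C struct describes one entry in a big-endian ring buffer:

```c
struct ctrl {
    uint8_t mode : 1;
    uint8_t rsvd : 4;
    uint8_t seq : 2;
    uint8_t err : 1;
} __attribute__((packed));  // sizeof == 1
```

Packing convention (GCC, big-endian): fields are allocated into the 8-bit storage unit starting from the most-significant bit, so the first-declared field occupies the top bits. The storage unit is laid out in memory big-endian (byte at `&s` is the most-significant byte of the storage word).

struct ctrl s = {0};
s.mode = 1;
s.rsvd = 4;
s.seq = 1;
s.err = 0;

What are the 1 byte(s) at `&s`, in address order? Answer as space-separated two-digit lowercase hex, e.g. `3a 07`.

a2

mode:1 = 1 → 0x1 << 7 → word 0x80
rsvd:4 = 4 → 0x4 << 3 → word 0xa0
seq:2 = 1 → 0x1 << 1 → word 0xa2
err:1 = 0 → 0x0 << 0 → word 0xa2
word = 0xa2 → big-endian bytes:
  [0]=0xa2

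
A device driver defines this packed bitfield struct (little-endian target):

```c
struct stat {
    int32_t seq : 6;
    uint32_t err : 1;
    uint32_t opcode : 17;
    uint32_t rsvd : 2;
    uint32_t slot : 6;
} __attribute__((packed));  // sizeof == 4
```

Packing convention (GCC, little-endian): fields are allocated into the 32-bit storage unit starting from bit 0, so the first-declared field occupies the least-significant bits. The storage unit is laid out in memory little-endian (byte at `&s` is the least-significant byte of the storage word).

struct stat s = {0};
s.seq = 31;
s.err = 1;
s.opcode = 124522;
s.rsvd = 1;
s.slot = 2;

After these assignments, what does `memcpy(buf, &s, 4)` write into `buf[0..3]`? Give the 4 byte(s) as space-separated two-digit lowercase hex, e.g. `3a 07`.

seq:6 = 31 → 0x1f << 0 → word 0x0000001f
err:1 = 1 → 0x1 << 6 → word 0x0000005f
opcode:17 = 124522 → 0x1e66a << 7 → word 0x00f3355f
rsvd:2 = 1 → 0x1 << 24 → word 0x01f3355f
slot:6 = 2 → 0x2 << 26 → word 0x09f3355f
word = 0x09f3355f → little-endian bytes:
  [0]=0x5f  [1]=0x35  [2]=0xf3  [3]=0x09

5f 35 f3 09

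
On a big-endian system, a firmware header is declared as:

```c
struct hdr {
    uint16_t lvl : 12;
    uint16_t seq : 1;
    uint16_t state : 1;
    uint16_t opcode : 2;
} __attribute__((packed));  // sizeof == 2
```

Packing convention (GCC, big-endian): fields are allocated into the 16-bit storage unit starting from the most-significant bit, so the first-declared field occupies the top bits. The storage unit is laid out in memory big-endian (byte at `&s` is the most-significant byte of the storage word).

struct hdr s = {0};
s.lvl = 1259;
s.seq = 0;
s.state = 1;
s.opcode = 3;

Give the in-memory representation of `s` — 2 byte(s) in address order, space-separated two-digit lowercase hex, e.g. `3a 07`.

4e b7

lvl (12b) val=1259 bits=0x4eb at bit 4: 0x4eb0
seq (1b) val=0 bits=0x0 at bit 3: 0x4eb0
state (1b) val=1 bits=0x1 at bit 2: 0x4eb4
opcode (2b) val=3 bits=0x3 at bit 0: 0x4eb7
word = 0x4eb7 → big-endian bytes:
  [0]=0x4e  [1]=0xb7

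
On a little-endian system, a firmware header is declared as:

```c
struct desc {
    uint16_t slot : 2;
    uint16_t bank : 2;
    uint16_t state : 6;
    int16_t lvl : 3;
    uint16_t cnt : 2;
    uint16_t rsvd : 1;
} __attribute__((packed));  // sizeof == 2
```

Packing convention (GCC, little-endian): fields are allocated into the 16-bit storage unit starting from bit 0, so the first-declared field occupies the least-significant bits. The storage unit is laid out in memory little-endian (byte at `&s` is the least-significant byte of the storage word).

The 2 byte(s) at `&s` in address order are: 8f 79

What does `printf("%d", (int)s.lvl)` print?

[0]=0x8f [1]=0x79 (little-endian) → word 0x798f
slot [0+:2] = (word>>0) & 0x3 = 3
bank [2+:2] = (word>>2) & 0x3 = 3
state [4+:6] = (word>>4) & 0x3f = 24
lvl [10+:3] = (word>>10) & 0x7 = 6  ←
cnt [13+:2] = (word>>13) & 0x3 = 3
rsvd [15+:1] = (word>>15) & 0x1 = 0
lvl signed 3b, MSB=1: 6 - 8 = -2

-2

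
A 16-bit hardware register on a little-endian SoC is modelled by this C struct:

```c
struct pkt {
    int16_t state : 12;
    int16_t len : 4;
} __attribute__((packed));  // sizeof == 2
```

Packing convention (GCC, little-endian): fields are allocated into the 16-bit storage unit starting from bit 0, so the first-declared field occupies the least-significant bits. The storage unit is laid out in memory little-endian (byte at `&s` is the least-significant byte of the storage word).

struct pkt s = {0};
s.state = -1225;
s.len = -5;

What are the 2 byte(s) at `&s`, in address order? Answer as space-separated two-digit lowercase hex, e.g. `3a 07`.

37 bb

[0+:12] state=-1225 & 0xfff = 0xb37; word=0x0b37
[12+:4] len=-5 & 0xf = 0xb; word=0xbb37
word = 0xbb37 → little-endian bytes:
  [0]=0x37  [1]=0xbb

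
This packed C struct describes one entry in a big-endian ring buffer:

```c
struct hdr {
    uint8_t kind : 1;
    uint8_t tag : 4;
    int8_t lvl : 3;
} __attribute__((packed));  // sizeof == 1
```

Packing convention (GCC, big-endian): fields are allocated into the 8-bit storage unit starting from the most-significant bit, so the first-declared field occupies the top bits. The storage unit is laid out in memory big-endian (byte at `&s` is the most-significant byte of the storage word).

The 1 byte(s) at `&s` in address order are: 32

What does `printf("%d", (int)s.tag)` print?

6

[0]=0x32 (big-endian) → word 0x32
kind [7+:1] = (word>>7) & 0x1 = 0
tag [3+:4] = (word>>3) & 0xf = 6  ←
lvl [0+:3] = (word>>0) & 0x7 = 2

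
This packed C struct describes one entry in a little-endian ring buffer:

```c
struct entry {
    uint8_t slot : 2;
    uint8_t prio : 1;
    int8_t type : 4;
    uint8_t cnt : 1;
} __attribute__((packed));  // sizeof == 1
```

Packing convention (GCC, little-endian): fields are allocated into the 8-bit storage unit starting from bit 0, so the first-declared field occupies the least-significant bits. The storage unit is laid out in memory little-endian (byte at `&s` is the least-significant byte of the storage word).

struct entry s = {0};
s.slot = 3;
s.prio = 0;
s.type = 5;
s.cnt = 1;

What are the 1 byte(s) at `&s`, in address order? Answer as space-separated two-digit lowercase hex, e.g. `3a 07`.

ab

slot:2 = 3 → 0x3 << 0 → word 0x03
prio:1 = 0 → 0x0 << 2 → word 0x03
type:4 = 5 → 0x5 << 3 → word 0x2b
cnt:1 = 1 → 0x1 << 7 → word 0xab
word = 0xab → little-endian bytes:
  [0]=0xab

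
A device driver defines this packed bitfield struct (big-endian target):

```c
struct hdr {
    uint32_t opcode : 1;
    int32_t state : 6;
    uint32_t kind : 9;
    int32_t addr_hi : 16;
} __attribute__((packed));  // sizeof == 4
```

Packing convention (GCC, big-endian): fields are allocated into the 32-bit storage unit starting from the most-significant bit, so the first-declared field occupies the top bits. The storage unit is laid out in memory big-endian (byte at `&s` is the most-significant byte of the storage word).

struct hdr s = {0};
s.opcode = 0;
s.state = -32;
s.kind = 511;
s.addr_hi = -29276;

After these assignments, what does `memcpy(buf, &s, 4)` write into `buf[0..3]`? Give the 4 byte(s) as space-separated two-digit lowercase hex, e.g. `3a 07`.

opcode (1b) val=0 bits=0x0 at bit 31: 0x00000000
state (6b) val=-32 bits=0x20 at bit 25: 0x40000000
kind (9b) val=511 bits=0x1ff at bit 16: 0x41ff0000
addr_hi (16b) val=-29276 bits=0x8da4 at bit 0: 0x41ff8da4
word = 0x41ff8da4 → big-endian bytes:
  [0]=0x41  [1]=0xff  [2]=0x8d  [3]=0xa4

41 ff 8d a4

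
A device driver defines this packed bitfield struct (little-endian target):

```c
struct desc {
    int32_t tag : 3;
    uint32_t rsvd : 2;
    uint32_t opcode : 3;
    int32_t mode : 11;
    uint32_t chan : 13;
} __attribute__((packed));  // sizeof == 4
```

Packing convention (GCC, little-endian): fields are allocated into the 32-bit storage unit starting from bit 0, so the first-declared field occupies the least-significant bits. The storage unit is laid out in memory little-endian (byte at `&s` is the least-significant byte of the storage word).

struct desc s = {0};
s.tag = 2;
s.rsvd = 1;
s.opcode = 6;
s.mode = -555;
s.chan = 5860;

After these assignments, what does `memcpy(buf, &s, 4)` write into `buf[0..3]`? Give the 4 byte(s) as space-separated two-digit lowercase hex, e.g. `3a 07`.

ca d5 25 b7

[0+:3] tag=2 & 0x7 = 0x2; word=0x00000002
[3+:2] rsvd=1 & 0x3 = 0x1; word=0x0000000a
[5+:3] opcode=6 & 0x7 = 0x6; word=0x000000ca
[8+:11] mode=-555 & 0x7ff = 0x5d5; word=0x0005d5ca
[19+:13] chan=5860 & 0x1fff = 0x16e4; word=0xb725d5ca
word = 0xb725d5ca → little-endian bytes:
  [0]=0xca  [1]=0xd5  [2]=0x25  [3]=0xb7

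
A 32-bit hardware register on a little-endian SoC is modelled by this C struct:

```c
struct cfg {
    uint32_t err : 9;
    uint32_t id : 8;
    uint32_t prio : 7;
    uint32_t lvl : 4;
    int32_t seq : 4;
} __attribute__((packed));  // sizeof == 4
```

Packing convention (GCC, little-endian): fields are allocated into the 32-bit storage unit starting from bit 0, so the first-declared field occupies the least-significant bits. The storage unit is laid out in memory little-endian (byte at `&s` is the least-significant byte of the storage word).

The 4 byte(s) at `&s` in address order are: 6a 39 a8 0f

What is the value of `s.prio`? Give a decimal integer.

[0]=0x6a [1]=0x39 [2]=0xa8 [3]=0x0f (little-endian) → word 0x0fa8396a
err [0+:9] = (word>>0) & 0x1ff = 362
id [9+:8] = (word>>9) & 0xff = 28
prio [17+:7] = (word>>17) & 0x7f = 84  ←
lvl [24+:4] = (word>>24) & 0xf = 15
seq [28+:4] = (word>>28) & 0xf = 0

84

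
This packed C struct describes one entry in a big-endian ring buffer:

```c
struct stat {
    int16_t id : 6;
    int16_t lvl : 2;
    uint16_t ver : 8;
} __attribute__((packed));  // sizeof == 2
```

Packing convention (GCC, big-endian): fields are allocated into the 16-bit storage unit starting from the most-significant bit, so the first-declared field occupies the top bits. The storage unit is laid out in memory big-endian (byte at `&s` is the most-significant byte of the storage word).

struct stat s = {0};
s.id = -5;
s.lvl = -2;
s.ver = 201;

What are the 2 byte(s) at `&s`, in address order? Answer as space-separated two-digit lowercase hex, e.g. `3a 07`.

id (6b) val=-5 bits=0x3b at bit 10: 0xec00
lvl (2b) val=-2 bits=0x2 at bit 8: 0xee00
ver (8b) val=201 bits=0xc9 at bit 0: 0xeec9
word = 0xeec9 → big-endian bytes:
  [0]=0xee  [1]=0xc9

ee c9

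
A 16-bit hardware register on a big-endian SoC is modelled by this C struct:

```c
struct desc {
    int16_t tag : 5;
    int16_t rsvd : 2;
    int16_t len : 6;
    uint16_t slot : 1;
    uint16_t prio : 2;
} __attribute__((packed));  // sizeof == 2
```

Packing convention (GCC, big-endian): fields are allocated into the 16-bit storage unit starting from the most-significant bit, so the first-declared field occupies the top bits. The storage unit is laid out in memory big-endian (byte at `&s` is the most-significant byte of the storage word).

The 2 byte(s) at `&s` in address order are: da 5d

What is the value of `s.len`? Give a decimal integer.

[0]=0xda [1]=0x5d (big-endian) → word 0xda5d
tag:5 @ bit 11 → (0xda5d>>11)&0x1f = 0x1b
rsvd:2 @ bit 9 → (0xda5d>>9)&0x3 = 0x1
len:6 @ bit 3 → (0xda5d>>3)&0x3f = 0xb  ←
slot:1 @ bit 2 → (0xda5d>>2)&0x1 = 0x1
prio:2 @ bit 0 → (0xda5d>>0)&0x3 = 0x1
len signed 6b, MSB=0: value = 11

11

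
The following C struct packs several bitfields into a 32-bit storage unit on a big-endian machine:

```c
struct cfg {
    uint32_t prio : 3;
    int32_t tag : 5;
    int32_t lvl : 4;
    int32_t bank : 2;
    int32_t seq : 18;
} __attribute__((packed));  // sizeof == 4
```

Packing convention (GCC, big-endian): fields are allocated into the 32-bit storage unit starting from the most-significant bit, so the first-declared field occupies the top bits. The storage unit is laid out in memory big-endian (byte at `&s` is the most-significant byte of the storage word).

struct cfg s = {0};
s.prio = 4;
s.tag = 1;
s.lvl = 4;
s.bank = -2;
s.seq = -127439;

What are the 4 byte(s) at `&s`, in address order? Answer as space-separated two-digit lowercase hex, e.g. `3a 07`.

81 4a 0e 31

prio (3b) val=4 bits=0x4 at bit 29: 0x80000000
tag (5b) val=1 bits=0x1 at bit 24: 0x81000000
lvl (4b) val=4 bits=0x4 at bit 20: 0x81400000
bank (2b) val=-2 bits=0x2 at bit 18: 0x81480000
seq (18b) val=-127439 bits=0x20e31 at bit 0: 0x814a0e31
word = 0x814a0e31 → big-endian bytes:
  [0]=0x81  [1]=0x4a  [2]=0x0e  [3]=0x31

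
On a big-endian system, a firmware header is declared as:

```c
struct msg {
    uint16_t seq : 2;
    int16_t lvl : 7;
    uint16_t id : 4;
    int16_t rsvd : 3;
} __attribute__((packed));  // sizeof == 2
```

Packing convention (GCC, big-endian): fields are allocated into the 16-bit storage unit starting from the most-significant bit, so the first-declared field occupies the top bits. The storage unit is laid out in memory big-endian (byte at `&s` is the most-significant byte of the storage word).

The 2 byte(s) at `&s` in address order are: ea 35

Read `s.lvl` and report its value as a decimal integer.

[0]=0xea [1]=0x35 (big-endian) → word 0xea35
seq:2 @ bit 14 → (0xea35>>14)&0x3 = 0x3
lvl:7 @ bit 7 → (0xea35>>7)&0x7f = 0x54  ←
id:4 @ bit 3 → (0xea35>>3)&0xf = 0x6
rsvd:3 @ bit 0 → (0xea35>>0)&0x7 = 0x5
lvl signed 7b, MSB=1: 84 - 128 = -44

-44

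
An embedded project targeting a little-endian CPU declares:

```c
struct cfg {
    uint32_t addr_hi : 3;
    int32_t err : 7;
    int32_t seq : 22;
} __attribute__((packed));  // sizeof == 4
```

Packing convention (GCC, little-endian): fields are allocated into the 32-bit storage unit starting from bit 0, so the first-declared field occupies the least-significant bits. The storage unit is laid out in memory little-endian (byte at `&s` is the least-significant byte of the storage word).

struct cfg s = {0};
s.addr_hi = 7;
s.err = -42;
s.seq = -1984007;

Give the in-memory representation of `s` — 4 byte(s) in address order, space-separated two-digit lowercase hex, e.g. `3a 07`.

addr_hi (3b) val=7 bits=0x7 at bit 0: 0x00000007
err (7b) val=-42 bits=0x56 at bit 3: 0x000002b7
seq (22b) val=-1984007 bits=0x21b9f9 at bit 10: 0x86e7e6b7
word = 0x86e7e6b7 → little-endian bytes:
  [0]=0xb7  [1]=0xe6  [2]=0xe7  [3]=0x86

b7 e6 e7 86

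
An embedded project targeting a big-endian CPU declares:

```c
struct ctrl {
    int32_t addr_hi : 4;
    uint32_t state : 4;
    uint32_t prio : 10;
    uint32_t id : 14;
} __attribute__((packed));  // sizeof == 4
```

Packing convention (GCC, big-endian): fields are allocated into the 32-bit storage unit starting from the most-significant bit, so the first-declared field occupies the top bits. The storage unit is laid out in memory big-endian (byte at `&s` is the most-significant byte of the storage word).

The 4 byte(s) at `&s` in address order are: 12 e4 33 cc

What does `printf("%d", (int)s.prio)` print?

912

[0]=0x12 [1]=0xe4 [2]=0x33 [3]=0xcc (big-endian) → word 0x12e433cc
addr_hi:4 @ bit 28 → (0x12e433cc>>28)&0xf = 0x1
state:4 @ bit 24 → (0x12e433cc>>24)&0xf = 0x2
prio:10 @ bit 14 → (0x12e433cc>>14)&0x3ff = 0x390  ←
id:14 @ bit 0 → (0x12e433cc>>0)&0x3fff = 0x33cc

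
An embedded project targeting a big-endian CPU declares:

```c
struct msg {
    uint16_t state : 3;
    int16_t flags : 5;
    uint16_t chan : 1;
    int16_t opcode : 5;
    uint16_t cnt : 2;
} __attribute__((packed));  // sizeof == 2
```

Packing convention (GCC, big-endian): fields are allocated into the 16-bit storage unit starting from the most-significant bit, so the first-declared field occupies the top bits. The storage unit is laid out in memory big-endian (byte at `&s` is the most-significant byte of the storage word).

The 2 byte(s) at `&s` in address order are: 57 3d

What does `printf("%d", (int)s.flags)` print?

-9

[0]=0x57 [1]=0x3d (big-endian) → word 0x573d
state:3 @ bit 13 → (0x573d>>13)&0x7 = 0x2
flags:5 @ bit 8 → (0x573d>>8)&0x1f = 0x17  ←
chan:1 @ bit 7 → (0x573d>>7)&0x1 = 0x0
opcode:5 @ bit 2 → (0x573d>>2)&0x1f = 0xf
cnt:2 @ bit 0 → (0x573d>>0)&0x3 = 0x1
flags signed 5b, MSB=1: 23 - 32 = -9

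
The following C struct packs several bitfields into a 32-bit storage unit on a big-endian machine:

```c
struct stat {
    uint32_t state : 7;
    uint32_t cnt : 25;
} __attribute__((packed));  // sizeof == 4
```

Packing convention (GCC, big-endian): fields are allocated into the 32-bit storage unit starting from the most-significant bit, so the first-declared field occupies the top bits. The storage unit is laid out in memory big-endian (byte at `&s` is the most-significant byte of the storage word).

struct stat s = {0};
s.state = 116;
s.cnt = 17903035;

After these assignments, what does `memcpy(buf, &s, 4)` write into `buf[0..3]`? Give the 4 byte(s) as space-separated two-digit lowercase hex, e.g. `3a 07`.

[25+:7] state=116 & 0x7f = 0x74; word=0xe8000000
[0+:25] cnt=17903035 & 0x1ffffff = 0x1112dbb; word=0xe9112dbb
word = 0xe9112dbb → big-endian bytes:
  [0]=0xe9  [1]=0x11  [2]=0x2d  [3]=0xbb

e9 11 2d bb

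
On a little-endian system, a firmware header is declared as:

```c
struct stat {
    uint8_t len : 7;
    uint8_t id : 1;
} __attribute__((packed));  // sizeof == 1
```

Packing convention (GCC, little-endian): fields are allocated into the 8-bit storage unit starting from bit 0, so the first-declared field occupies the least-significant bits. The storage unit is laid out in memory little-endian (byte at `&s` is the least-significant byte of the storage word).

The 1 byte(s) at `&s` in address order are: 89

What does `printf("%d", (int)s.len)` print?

9

[0]=0x89 (little-endian) → word 0x89
len [0+:7] = (word>>0) & 0x7f = 9  ←
id [7+:1] = (word>>7) & 0x1 = 1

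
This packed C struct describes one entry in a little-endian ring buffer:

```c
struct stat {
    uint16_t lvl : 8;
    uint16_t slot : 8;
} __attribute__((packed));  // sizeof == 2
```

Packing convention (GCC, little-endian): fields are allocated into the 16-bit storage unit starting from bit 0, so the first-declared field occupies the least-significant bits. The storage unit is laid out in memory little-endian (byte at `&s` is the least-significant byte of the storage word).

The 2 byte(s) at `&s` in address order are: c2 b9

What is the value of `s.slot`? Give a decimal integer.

185

[0]=0xc2 [1]=0xb9 (little-endian) → word 0xb9c2
lvl [0+:8] = (word>>0) & 0xff = 194
slot [8+:8] = (word>>8) & 0xff = 185  ←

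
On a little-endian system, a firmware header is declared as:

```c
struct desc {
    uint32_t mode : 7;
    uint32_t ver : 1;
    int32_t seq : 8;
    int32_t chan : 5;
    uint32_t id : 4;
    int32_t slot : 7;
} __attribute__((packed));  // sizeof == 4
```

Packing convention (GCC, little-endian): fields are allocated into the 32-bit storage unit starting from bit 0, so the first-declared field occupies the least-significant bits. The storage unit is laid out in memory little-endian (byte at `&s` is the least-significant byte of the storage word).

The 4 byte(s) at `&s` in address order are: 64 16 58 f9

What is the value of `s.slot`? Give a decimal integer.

[0]=0x64 [1]=0x16 [2]=0x58 [3]=0xf9 (little-endian) → word 0xf9581664
mode [0+:7] = (word>>0) & 0x7f = 100
ver [7+:1] = (word>>7) & 0x1 = 0
seq [8+:8] = (word>>8) & 0xff = 22
chan [16+:5] = (word>>16) & 0x1f = 24
id [21+:4] = (word>>21) & 0xf = 10
slot [25+:7] = (word>>25) & 0x7f = 124  ←
slot signed 7b, MSB=1: 124 - 128 = -4

-4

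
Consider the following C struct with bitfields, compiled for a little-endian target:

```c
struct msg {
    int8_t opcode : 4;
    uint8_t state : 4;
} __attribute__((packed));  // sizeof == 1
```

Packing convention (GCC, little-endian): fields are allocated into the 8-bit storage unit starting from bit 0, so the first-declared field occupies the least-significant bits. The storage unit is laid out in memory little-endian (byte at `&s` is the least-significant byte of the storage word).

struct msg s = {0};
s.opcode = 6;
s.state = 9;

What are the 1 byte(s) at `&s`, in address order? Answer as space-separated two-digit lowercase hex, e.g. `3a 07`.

96

opcode:4 = 6 → 0x6 << 0 → word 0x06
state:4 = 9 → 0x9 << 4 → word 0x96
word = 0x96 → little-endian bytes:
  [0]=0x96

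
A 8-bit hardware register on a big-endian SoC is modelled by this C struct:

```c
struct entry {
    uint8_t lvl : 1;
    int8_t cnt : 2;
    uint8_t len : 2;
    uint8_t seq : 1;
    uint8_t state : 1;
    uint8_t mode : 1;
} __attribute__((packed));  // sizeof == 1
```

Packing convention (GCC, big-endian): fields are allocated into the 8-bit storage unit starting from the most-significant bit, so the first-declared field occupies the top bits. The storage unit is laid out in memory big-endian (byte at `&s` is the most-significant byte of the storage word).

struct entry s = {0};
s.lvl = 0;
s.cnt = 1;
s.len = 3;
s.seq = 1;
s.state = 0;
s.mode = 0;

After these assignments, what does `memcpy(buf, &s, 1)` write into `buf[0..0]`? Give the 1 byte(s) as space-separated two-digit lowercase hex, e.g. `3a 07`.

lvl (1b) val=0 bits=0x0 at bit 7: 0x00
cnt (2b) val=1 bits=0x1 at bit 5: 0x20
len (2b) val=3 bits=0x3 at bit 3: 0x38
seq (1b) val=1 bits=0x1 at bit 2: 0x3c
state (1b) val=0 bits=0x0 at bit 1: 0x3c
mode (1b) val=0 bits=0x0 at bit 0: 0x3c
word = 0x3c → big-endian bytes:
  [0]=0x3c

3c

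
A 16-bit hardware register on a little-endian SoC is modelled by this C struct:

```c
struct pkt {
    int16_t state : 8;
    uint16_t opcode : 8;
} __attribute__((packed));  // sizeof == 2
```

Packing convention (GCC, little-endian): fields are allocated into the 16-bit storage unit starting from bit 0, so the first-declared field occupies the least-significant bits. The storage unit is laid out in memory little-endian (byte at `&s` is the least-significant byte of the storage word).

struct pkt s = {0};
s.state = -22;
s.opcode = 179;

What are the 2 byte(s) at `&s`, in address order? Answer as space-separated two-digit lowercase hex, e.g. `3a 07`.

state (8b) val=-22 bits=0xea at bit 0: 0x00ea
opcode (8b) val=179 bits=0xb3 at bit 8: 0xb3ea
word = 0xb3ea → little-endian bytes:
  [0]=0xea  [1]=0xb3

ea b3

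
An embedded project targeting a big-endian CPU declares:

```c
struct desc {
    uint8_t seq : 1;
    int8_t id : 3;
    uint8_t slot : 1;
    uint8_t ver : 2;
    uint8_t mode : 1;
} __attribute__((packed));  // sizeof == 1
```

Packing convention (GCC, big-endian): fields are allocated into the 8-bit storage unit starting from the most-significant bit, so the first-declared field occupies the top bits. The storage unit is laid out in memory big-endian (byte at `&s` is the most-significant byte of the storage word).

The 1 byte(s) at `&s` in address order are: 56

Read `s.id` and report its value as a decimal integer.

[0]=0x56 (big-endian) → word 0x56
seq [7+:1] = (word>>7) & 0x1 = 0
id [4+:3] = (word>>4) & 0x7 = 5  ←
slot [3+:1] = (word>>3) & 0x1 = 0
ver [1+:2] = (word>>1) & 0x3 = 3
mode [0+:1] = (word>>0) & 0x1 = 0
id signed 3b, MSB=1: 5 - 8 = -3

-3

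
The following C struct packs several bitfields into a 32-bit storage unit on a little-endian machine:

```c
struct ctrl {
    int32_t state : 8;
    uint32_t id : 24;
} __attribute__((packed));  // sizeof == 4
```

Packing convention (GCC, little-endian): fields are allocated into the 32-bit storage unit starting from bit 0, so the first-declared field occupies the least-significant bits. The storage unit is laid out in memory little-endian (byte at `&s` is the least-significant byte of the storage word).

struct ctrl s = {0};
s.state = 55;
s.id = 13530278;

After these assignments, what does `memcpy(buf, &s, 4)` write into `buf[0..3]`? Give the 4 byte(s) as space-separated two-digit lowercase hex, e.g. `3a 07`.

37 a6 74 ce

state (8b) val=55 bits=0x37 at bit 0: 0x00000037
id (24b) val=13530278 bits=0xce74a6 at bit 8: 0xce74a637
word = 0xce74a637 → little-endian bytes:
  [0]=0x37  [1]=0xa6  [2]=0x74  [3]=0xce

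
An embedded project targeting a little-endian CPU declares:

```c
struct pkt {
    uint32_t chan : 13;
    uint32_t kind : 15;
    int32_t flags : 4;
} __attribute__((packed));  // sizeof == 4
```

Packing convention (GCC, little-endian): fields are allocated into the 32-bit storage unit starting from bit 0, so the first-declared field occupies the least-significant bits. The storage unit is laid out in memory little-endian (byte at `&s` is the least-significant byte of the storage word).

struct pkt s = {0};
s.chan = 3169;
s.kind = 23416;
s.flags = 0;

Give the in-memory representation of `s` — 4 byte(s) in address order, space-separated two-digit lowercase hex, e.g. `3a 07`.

chan:13 = 3169 → 0xc61 << 0 → word 0x00000c61
kind:15 = 23416 → 0x5b78 << 13 → word 0x0b6f0c61
flags:4 = 0 → 0x0 << 28 → word 0x0b6f0c61
word = 0x0b6f0c61 → little-endian bytes:
  [0]=0x61  [1]=0x0c  [2]=0x6f  [3]=0x0b

61 0c 6f 0b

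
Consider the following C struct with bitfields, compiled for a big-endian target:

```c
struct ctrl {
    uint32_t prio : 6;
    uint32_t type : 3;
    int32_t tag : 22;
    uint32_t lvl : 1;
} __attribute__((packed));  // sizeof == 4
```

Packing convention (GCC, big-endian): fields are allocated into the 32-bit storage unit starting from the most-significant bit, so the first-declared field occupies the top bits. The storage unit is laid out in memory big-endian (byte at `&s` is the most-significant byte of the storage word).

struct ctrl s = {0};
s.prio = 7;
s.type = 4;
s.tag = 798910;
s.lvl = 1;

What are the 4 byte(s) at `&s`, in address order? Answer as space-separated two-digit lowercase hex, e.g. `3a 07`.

1e 18 61 7d

prio:6 = 7 → 0x7 << 26 → word 0x1c000000
type:3 = 4 → 0x4 << 23 → word 0x1e000000
tag:22 = 798910 → 0xc30be << 1 → word 0x1e18617c
lvl:1 = 1 → 0x1 << 0 → word 0x1e18617d
word = 0x1e18617d → big-endian bytes:
  [0]=0x1e  [1]=0x18  [2]=0x61  [3]=0x7d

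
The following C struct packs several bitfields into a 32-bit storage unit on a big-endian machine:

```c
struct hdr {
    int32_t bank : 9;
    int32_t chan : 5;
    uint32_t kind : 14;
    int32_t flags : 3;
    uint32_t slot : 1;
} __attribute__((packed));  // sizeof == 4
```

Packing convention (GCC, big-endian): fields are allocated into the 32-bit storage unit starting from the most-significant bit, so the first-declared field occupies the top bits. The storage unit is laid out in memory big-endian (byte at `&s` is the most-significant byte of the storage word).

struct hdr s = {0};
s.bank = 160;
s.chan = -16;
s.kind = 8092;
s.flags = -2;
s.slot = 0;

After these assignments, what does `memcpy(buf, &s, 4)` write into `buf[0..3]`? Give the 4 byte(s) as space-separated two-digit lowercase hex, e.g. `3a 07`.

50 41 f9 cc

bank (9b) val=160 bits=0xa0 at bit 23: 0x50000000
chan (5b) val=-16 bits=0x10 at bit 18: 0x50400000
kind (14b) val=8092 bits=0x1f9c at bit 4: 0x5041f9c0
flags (3b) val=-2 bits=0x6 at bit 1: 0x5041f9cc
slot (1b) val=0 bits=0x0 at bit 0: 0x5041f9cc
word = 0x5041f9cc → big-endian bytes:
  [0]=0x50  [1]=0x41  [2]=0xf9  [3]=0xcc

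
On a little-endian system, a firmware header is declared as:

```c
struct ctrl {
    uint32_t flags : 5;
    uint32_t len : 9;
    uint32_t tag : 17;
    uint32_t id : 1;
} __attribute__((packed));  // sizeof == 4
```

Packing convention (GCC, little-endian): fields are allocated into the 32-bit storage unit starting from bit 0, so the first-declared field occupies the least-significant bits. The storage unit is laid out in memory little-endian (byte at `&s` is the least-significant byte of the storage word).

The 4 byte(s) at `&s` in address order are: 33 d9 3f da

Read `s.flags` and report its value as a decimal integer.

[0]=0x33 [1]=0xd9 [2]=0x3f [3]=0xda (little-endian) → word 0xda3fd933
flags:5 @ bit 0 → (0xda3fd933>>0)&0x1f = 0x13  ←
len:9 @ bit 5 → (0xda3fd933>>5)&0x1ff = 0xc9
tag:17 @ bit 14 → (0xda3fd933>>14)&0x1ffff = 0x168ff
id:1 @ bit 31 → (0xda3fd933>>31)&0x1 = 0x1

19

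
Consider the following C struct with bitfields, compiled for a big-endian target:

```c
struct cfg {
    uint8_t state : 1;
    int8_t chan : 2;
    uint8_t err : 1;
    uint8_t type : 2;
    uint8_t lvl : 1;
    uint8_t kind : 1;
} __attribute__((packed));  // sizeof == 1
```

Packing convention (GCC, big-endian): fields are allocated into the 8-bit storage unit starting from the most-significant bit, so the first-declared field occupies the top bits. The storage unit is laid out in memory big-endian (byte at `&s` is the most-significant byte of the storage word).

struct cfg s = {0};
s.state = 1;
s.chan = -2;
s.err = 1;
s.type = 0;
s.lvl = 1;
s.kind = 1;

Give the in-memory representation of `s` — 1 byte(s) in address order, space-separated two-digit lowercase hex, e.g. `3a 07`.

state:1 = 1 → 0x1 << 7 → word 0x80
chan:2 = -2 → 0x2 << 5 → word 0xc0
err:1 = 1 → 0x1 << 4 → word 0xd0
type:2 = 0 → 0x0 << 2 → word 0xd0
lvl:1 = 1 → 0x1 << 1 → word 0xd2
kind:1 = 1 → 0x1 << 0 → word 0xd3
word = 0xd3 → big-endian bytes:
  [0]=0xd3

d3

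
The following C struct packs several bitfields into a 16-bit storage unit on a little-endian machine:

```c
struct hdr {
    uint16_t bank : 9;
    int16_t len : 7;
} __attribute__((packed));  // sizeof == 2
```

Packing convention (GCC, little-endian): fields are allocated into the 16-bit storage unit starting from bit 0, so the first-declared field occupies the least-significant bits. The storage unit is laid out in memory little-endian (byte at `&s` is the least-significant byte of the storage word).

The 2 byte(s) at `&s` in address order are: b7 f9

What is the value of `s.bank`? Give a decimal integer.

439

[0]=0xb7 [1]=0xf9 (little-endian) → word 0xf9b7
bank [0+:9] = (word>>0) & 0x1ff = 439  ←
len [9+:7] = (word>>9) & 0x7f = 124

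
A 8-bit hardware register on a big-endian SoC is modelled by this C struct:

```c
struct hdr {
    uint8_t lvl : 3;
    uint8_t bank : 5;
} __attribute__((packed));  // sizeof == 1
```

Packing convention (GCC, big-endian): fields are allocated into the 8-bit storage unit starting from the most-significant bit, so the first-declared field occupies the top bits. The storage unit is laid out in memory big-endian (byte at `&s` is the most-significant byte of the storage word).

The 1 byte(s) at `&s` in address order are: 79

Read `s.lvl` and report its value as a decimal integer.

[0]=0x79 (big-endian) → word 0x79
lvl [5+:3] = (word>>5) & 0x7 = 3  ←
bank [0+:5] = (word>>0) & 0x1f = 25

3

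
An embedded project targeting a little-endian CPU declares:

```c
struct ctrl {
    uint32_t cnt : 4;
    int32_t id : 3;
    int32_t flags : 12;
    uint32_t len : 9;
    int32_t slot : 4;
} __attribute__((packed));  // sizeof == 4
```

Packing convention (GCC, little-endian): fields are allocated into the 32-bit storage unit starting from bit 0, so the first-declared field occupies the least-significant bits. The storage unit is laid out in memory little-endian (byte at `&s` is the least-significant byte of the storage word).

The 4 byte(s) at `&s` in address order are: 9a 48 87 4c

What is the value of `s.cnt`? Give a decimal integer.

10

[0]=0x9a [1]=0x48 [2]=0x87 [3]=0x4c (little-endian) → word 0x4c87489a
cnt [0+:4] = (word>>0) & 0xf = 10  ←
id [4+:3] = (word>>4) & 0x7 = 1
flags [7+:12] = (word>>7) & 0xfff = 3729
len [19+:9] = (word>>19) & 0x1ff = 400
slot [28+:4] = (word>>28) & 0xf = 4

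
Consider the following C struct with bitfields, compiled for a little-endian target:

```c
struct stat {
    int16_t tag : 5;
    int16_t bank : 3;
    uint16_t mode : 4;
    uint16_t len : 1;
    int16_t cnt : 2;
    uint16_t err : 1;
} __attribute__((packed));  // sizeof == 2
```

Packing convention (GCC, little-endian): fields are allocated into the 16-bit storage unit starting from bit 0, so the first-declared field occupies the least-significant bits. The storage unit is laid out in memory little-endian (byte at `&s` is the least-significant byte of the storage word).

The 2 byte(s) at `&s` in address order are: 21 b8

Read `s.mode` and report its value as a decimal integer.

8

[0]=0x21 [1]=0xb8 (little-endian) → word 0xb821
tag:5 @ bit 0 → (0xb821>>0)&0x1f = 0x1
bank:3 @ bit 5 → (0xb821>>5)&0x7 = 0x1
mode:4 @ bit 8 → (0xb821>>8)&0xf = 0x8  ←
len:1 @ bit 12 → (0xb821>>12)&0x1 = 0x1
cnt:2 @ bit 13 → (0xb821>>13)&0x3 = 0x1
err:1 @ bit 15 → (0xb821>>15)&0x1 = 0x1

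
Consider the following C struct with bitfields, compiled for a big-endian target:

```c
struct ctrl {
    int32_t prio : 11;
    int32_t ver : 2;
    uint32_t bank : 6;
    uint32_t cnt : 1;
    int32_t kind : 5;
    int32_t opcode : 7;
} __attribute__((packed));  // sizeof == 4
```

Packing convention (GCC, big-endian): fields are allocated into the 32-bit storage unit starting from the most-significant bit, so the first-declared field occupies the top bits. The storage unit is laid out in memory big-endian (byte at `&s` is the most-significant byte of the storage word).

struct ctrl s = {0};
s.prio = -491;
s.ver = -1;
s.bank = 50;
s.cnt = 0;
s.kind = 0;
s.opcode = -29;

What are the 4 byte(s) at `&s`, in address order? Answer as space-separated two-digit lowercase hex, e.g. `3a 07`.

c2 be 40 63

[21+:11] prio=-491 & 0x7ff = 0x615; word=0xc2a00000
[19+:2] ver=-1 & 0x3 = 0x3; word=0xc2b80000
[13+:6] bank=50 & 0x3f = 0x32; word=0xc2be4000
[12+:1] cnt=0 & 0x1 = 0x0; word=0xc2be4000
[7+:5] kind=0 & 0x1f = 0x0; word=0xc2be4000
[0+:7] opcode=-29 & 0x7f = 0x63; word=0xc2be4063
word = 0xc2be4063 → big-endian bytes:
  [0]=0xc2  [1]=0xbe  [2]=0x40  [3]=0x63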